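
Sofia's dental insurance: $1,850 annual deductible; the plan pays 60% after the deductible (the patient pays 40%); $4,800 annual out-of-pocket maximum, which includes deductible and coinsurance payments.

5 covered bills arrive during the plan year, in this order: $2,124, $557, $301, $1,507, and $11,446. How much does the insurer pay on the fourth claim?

#1 ($2,124): $1,850 finishes the deductible; $274 goes to coinsurance; 40% of $274 = $109.60. Cost to patient: $1,959.60. OOP to date $1,959.60. Insurer: $2,124 − $1,959.60 = $164.40.
#2 ($557): deductible already satisfied, so patient's share is 40% × $557 = $222.80. Patient pays $222.80; OOP now $2,182.40. Plan pays $557 − $222.80 = $334.20.
#3 ($301): deductible already satisfied, so patient's share is 40% × $301 = $120.40. Patient owes $120.40 (running OOP $2,302.80). Insurer: $301 − $120.40 = $180.60.
#4 ($1,507): 40% coinsurance on $1,507 = $602.80. Cost to patient: $602.80. OOP to date $2,905.60. Plan pays $1,507 − $602.80 = $904.20.

$904.20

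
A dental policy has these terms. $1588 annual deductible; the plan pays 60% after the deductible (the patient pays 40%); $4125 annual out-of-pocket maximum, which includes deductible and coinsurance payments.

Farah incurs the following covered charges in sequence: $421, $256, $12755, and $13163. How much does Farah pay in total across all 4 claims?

$4125

Bill 1, $421: all of it applies to the deductible. Patient owes $421 (running OOP $421).
Bill 2, $256: entire amount goes to the deductible. Patient owes $256 (running OOP $677).
Bill 3, $12755: $911 finishes the deductible; $11844 goes to coinsurance; patient's 40% is $4737.60. Together that's $911 + $4737.60 = $5648.60. Adding that to $677 gives $6325.60, past the $4125 cap; patient pays only $4125 − $677 = $3448.
Bill 4, $13163: deductible already satisfied, so patient's share is 40% × $13163 = $5265.20. That would push OOP to $9390.20, over the $4125 cap, so patient pays $4125 − $4125 = $0.
Summing the patient's payments: $421 + $256 + $3448 + $0 = $4125.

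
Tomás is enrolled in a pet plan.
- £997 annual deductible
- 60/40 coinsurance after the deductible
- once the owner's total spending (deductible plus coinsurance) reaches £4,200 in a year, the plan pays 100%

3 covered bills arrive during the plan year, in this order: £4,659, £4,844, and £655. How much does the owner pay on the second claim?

#1 (£4,659): £997 to deductible, leaving £3,662; coinsurance £3,662 × 40% = £1,464.80. Cost to owner: £2,461.80. OOP to date £2,461.80.
#2 (£4,844): deductible met; 40% of £4,844 = £1,937.60. OOP would hit £4,399.40 > £4,200, so the cap limits the owner to £4,200 − £2,461.80 = £1,738.20.

£1,738.20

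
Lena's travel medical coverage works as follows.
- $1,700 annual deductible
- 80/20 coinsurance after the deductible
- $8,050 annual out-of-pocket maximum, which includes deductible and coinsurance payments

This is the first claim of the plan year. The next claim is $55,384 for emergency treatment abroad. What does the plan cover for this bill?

$47,334

Deductible not yet touched, so the first $1,700 of the bill goes to the deductible.
That leaves $55,384 − $1,700 = $53,684 for coinsurance.
20% of $53,684 = $10,736.80 falls to the traveler.
Traveler responsibility before any cap: $1,700 + $10,736.80 = $12,436.80.
Year-to-date out-of-pocket would reach $0 + $12,436.80 = $12,436.80, above the $8,050 maximum, so the traveler pays only $8,050 − $0 = $8,050.
The plan picks up $55,384 − $8,050 = $47,334.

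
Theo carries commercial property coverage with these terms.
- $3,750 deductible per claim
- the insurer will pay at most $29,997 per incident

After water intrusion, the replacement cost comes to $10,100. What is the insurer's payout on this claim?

$6,350

Subtract the deductible: $10,100 − $3,750 = $6,350.
That's under the $29,997 cap, so the insurer reimburses the full $6,350.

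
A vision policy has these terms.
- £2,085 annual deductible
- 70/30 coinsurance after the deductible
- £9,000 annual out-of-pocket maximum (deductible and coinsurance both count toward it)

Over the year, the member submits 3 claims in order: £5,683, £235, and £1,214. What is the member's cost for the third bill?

£364.20

Claim 1 — £5,683: £2,085 to deductible, leaving £3,598; 30% of £3,598 = £1,079.40. Cost to member: £3,164.40. OOP to date £3,164.40.
Claim 2 — £235: 30% coinsurance on £235 = £70.50. Member pays £70.50; OOP now £3,234.90.
Claim 3 — £1,214: deductible met; 30% of £1,214 = £364.20. Cost to member: £364.20. OOP to date £3,599.10.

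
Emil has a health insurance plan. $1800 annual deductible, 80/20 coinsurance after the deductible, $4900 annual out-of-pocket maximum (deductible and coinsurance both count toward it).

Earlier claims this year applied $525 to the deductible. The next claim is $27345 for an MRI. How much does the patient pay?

$4375

Deductible still to meet: $1800 − $525 = $1275.
That leaves $27345 − $1275 = $26070 for coinsurance.
Patient's 20% share of $26070 is $5214.
Patient responsibility before any cap: $1275 + $5214 = $6489.
That would bring total out-of-pocket to $7014, past the $4900 cap. The patient is capped at $4900 − $525 = $4375 on this claim.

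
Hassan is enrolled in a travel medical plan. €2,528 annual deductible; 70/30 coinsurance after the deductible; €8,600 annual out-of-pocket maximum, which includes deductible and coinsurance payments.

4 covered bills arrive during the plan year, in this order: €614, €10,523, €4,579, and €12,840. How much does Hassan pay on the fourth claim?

Claim 1 (€614): entire amount goes to the deductible. Traveler owes €614 (running OOP €614).
Claim 2 (€10,523): deductible takes €1,914, €8,609 remains; coinsurance €8,609 × 30% = €2,582.70. Traveler pays €4,496.70; OOP now €5,110.70.
Claim 3 (€4,579): deductible already satisfied, so traveler's share is 30% × €4,579 = €1,373.70. Cost to traveler: €1,373.70. OOP to date €6,484.40.
Claim 4 (€12,840): 30% coinsurance on €12,840 = €3,852. That would push OOP to €10,336.40, over the €8,600 cap, so traveler pays €8,600 − €6,484.40 = €2,115.60.

€2,115.60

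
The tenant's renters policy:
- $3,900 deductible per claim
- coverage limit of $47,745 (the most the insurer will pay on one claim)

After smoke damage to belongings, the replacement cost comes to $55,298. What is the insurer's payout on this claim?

Subtract the deductible: $55,298 − $3,900 = $51,398.
The $47,745 per-incident cap binds; insurer pays $47,745.

$47,745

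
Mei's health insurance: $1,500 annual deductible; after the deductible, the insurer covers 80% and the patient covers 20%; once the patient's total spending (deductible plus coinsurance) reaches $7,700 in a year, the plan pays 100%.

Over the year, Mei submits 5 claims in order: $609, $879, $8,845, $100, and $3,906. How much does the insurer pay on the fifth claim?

$3,124.80

Claim 1 ($609): all of it applies to the deductible. Patient owes $609 (running OOP $609). Plan pays $609 − $609 = $0.
Claim 2 ($879): entire amount goes to the deductible. Cost to patient: $879. OOP to date $1,488. Insurer: $879 − $879 = $0.
Claim 3 ($8,845): $12 finishes the deductible; $8,833 goes to coinsurance; 20% of $8,833 = $1,766.60. Patient pays $1,778.60; OOP now $3,266.60. Insurer: $8,845 − $1,778.60 = $7,066.40.
Claim 4 ($100): 20% coinsurance on $100 = $20. Patient pays $20; OOP now $3,286.60. Insurer: $100 − $20 = $80.
Claim 5 ($3,906): 20% coinsurance on $3,906 = $781.20. Patient pays $781.20; OOP now $4,067.80. Insurer: $3,906 − $781.20 = $3,124.80.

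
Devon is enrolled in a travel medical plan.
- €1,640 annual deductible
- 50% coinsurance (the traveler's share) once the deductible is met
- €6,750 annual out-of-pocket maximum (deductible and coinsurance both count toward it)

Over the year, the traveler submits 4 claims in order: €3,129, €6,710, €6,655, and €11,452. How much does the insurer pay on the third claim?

€5,644.50

Bill 1, €3,129: €1,640 to deductible, leaving €1,489; 50% of €1,489 = €744.50. Traveler owes €2,384.50 (running OOP €2,384.50). Insurer: €3,129 − €2,384.50 = €744.50.
Bill 2, €6,710: deductible already satisfied, so traveler's share is 50% × €6,710 = €3,355. Traveler owes €3,355 (running OOP €5,739.50). Plan pays €6,710 − €3,355 = €3,355.
Bill 3, €6,655: deductible met; 50% of €6,655 = €3,327.50. That would push OOP to €9,067, over the €6,750 cap, so traveler pays €6,750 − €5,739.50 = €1,010.50. Insurer: €6,655 − €1,010.50 = €5,644.50.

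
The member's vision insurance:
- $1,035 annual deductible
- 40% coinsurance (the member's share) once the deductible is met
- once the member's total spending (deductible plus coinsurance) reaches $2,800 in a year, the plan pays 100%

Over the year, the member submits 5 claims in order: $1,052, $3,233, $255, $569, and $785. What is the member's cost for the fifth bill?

$135.40

Claim 1 — $1,052: deductible takes $1,035, $17 remains; member's 40% is $6.80. Member owes $1,041.80 (running OOP $1,041.80).
Claim 2 — $3,233: 40% coinsurance on $3,233 = $1,293.20. Member pays $1,293.20; OOP now $2,335.
Claim 3 — $255: deductible met; 40% of $255 = $102. Member pays $102; OOP now $2,437.
Claim 4 — $569: deductible met; 40% of $569 = $227.60. Cost to member: $227.60. OOP to date $2,664.60.
Claim 5 — $785: 40% coinsurance on $785 = $314. Adding that to $2,664.60 gives $2,978.60, past the $2,800 cap; member pays only $2,800 − $2,664.60 = $135.40.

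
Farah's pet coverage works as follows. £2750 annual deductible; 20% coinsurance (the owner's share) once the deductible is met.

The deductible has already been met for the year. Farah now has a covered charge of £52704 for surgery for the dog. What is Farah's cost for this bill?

£10540.80

The deductible is already satisfied, so the full bill goes to coinsurance.
20% of £52704 = £10540.80 falls to the owner.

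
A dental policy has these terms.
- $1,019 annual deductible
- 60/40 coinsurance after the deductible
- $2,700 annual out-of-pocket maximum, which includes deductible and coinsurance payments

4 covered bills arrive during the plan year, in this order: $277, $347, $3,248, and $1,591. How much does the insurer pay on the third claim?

Claim 1 — $277: entire amount goes to the deductible. Patient pays $277; OOP now $277. Insurer: $277 − $277 = $0.
Claim 2 — $347: all of it applies to the deductible. Patient pays $347; OOP now $624. Plan pays $347 − $347 = $0.
Claim 3 — $3,248: $395 finishes the deductible; $2,853 goes to coinsurance; patient's 40% is $1,141.20. Patient owes $1,536.20 (running OOP $2,160.20). Insurer: $3,248 − $1,536.20 = $1,711.80.

$1,711.80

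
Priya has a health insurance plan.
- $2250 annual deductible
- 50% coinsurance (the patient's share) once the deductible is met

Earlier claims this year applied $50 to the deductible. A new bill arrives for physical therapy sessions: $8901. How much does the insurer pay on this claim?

Remaining deductible: $2250 − $50 = $2200.
That leaves $8901 − $2200 = $6701 for coinsurance.
50% of $6701 = $3350.50 falls to the patient.
So the patient owes $2200 + $3350.50 = $5550.50.
The insurer covers the remainder: $8901 − $5550.50 = $3350.50.

$3350.50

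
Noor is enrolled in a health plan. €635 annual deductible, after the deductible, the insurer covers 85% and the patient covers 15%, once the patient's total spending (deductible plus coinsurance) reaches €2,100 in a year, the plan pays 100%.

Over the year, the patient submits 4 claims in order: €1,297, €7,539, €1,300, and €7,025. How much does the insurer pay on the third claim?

Bill 1, €1,297: €635 to deductible, leaving €662; patient's 15% is €99.30. Patient pays €734.30; OOP now €734.30. Plan pays €1,297 − €734.30 = €562.70.
Bill 2, €7,539: 15% coinsurance on €7,539 = €1,130.85. Patient pays €1,130.85; OOP now €1,865.15. Plan pays €7,539 − €1,130.85 = €6,408.15.
Bill 3, €1,300: deductible already satisfied, so patient's share is 15% × €1,300 = €195. Patient owes €195 (running OOP €2,060.15). Insurer: €1,300 − €195 = €1,105.

€1,105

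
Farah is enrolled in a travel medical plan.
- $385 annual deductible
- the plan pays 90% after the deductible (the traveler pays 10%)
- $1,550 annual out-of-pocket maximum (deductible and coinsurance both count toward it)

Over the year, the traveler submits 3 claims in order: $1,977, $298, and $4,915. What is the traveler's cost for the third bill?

$491.50

#1 ($1,977): $385 to deductible, leaving $1,592; 10% of $1,592 = $159.20. Traveler owes $544.20 (running OOP $544.20).
#2 ($298): deductible met; 10% of $298 = $29.80. Cost to traveler: $29.80. OOP to date $574.
#3 ($4,915): 10% coinsurance on $4,915 = $491.50. Traveler pays $491.50; OOP now $1,065.50.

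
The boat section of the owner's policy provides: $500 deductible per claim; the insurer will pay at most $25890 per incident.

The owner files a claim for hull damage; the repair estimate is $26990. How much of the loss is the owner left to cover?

Less the $500 deductible: $26990 − $500 = $26490.
Since $26490 > $25890, the payout is capped at $25890.
Out of pocket: $26990 − $25890 = $1100.

$1100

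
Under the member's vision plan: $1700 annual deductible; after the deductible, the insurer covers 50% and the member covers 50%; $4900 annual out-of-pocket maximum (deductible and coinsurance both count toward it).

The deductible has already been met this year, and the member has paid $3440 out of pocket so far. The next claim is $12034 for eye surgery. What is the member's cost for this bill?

$1460

With the deductible met, the entire $12034 is subject to coinsurance.
50% of $12034 = $6017 falls to the member.
That would bring total out-of-pocket to $9457, past the $4900 cap. The member is capped at $4900 − $3440 = $1460 on this claim.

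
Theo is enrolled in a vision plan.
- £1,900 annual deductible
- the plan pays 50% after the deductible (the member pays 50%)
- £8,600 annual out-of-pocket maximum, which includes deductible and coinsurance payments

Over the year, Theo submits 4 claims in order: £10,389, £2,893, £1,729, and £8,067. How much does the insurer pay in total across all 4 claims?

£14,478

Claim 1 — £10,389: £1,900 to deductible, leaving £8,489; 50% of £8,489 = £4,244.50. Member owes £6,144.50 (running OOP £6,144.50). Insurer: £10,389 − £6,144.50 = £4,244.50.
Claim 2 — £2,893: 50% coinsurance on £2,893 = £1,446.50. Member pays £1,446.50; OOP now £7,591. Insurer: £2,893 − £1,446.50 = £1,446.50.
Claim 3 — £1,729: deductible met; 50% of £1,729 = £864.50. Cost to member: £864.50. OOP to date £8,455.50. Plan pays £1,729 − £864.50 = £864.50.
Claim 4 — £8,067: 50% coinsurance on £8,067 = £4,033.50. Adding that to £8,455.50 gives £12,489, past the £8,600 cap; member pays only £8,600 − £8,455.50 = £144.50. Plan pays £8,067 − £144.50 = £7,922.50.
Insurer total = bills − member's total = £23,078 − £8,600 = £14,478.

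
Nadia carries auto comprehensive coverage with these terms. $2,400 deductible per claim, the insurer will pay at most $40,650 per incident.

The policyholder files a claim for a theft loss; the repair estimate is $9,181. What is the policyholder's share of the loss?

Less the $2,400 deductible: $9,181 − $2,400 = $6,781.
That's under the $40,650 cap, so the insurer reimburses the full $6,781.
Out of pocket: $9,181 − $6,781 = $2,400.

$2,400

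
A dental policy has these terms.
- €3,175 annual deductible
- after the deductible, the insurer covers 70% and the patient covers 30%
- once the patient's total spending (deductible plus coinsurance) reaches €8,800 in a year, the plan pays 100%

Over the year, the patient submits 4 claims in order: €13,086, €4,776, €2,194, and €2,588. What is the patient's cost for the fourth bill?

#1 (€13,086): €3,175 finishes the deductible; €9,911 goes to coinsurance; patient's 30% is €2,973.30. Patient pays €6,148.30; OOP now €6,148.30.
#2 (€4,776): deductible already satisfied, so patient's share is 30% × €4,776 = €1,432.80. Patient pays €1,432.80; OOP now €7,581.10.
#3 (€2,194): deductible met; 30% of €2,194 = €658.20. Cost to patient: €658.20. OOP to date €8,239.30.
#4 (€2,588): 30% coinsurance on €2,588 = €776.40. Adding that to €8,239.30 gives €9,015.70, past the €8,800 cap; patient pays only €8,800 − €8,239.30 = €560.70.

€560.70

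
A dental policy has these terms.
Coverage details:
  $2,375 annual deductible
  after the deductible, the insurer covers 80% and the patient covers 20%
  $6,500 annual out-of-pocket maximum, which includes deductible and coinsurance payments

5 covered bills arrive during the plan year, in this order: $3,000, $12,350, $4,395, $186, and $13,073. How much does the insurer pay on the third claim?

Claim 1 — $3,000: $2,375 finishes the deductible; $625 goes to coinsurance; 20% of $625 = $125. Patient pays $2,500; OOP now $2,500. Insurer: $3,000 − $2,500 = $500.
Claim 2 — $12,350: 20% coinsurance on $12,350 = $2,470. Cost to patient: $2,470. OOP to date $4,970. Plan pays $12,350 − $2,470 = $9,880.
Claim 3 — $4,395: deductible already satisfied, so patient's share is 20% × $4,395 = $879. Patient owes $879 (running OOP $5,849). Insurer: $4,395 − $879 = $3,516.

$3,516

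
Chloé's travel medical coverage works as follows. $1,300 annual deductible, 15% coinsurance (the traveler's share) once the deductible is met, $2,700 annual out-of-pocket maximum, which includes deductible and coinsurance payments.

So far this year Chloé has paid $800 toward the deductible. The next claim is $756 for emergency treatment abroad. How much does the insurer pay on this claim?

$217.60

$800 of the $1,300 deductible is already met, leaving $500.
After the $500 deductible portion, $756 − $500 = $256 is subject to coinsurance.
Traveler's 15% share of $256 is $38.40.
That puts the traveler's cost at $500 + $38.40 = $538.40 before any cap.
Total out-of-pocket so far would be $800 + $538.40 = $1,338.40, below the $2,700 cap — no reduction.
The insurer covers the remainder: $756 − $538.40 = $217.60.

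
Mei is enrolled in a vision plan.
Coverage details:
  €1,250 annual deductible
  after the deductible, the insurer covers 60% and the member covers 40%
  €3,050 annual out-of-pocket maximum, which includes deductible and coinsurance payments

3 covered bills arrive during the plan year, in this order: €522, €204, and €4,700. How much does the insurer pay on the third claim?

€2,505.60

#1 (€522): fully absorbed by the deductible. Member owes €522 (running OOP €522). Insurer: €522 − €522 = €0.
#2 (€204): entire amount goes to the deductible. Cost to member: €204. OOP to date €726. Plan pays €204 − €204 = €0.
#3 (€4,700): deductible takes €524, €4,176 remains; member's 40% is €1,670.40. Member owes €2,194.40 (running OOP €2,920.40). Plan pays €4,700 − €2,194.40 = €2,505.60.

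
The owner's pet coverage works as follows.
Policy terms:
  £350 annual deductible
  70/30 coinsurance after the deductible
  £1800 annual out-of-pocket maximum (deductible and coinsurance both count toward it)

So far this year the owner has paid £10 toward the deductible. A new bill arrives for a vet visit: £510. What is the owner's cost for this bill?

Remaining deductible: £350 − £10 = £340.
That leaves £510 − £340 = £170 for coinsurance.
Coinsurance: £170 × 30% = £51.
That puts the owner's cost at £340 + £51 = £391 before any cap.
Year-to-date out-of-pocket becomes £10 + £391 = £401, still under the £1800 maximum, so no cap applies.

£391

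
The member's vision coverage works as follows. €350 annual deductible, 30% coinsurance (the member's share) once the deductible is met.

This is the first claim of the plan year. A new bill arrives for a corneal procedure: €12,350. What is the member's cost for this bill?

€3,950

Nothing has been paid toward the €350 deductible, so the first €350 of this charge is applied there.
That leaves €12,350 − €350 = €12,000 for coinsurance.
30% of €12,000 = €3,600 falls to the member.
Member responsibility: €350 + €3,600 = €3,950.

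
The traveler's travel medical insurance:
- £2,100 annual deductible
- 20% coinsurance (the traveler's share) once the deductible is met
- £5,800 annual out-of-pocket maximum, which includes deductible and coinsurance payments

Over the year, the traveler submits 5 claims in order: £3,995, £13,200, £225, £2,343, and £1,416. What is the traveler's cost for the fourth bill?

£468.60

Claim 1 (£3,995): £2,100 to deductible, leaving £1,895; coinsurance £1,895 × 20% = £379. Traveler pays £2,479; OOP now £2,479.
Claim 2 (£13,200): deductible already satisfied, so traveler's share is 20% × £13,200 = £2,640. Traveler pays £2,640; OOP now £5,119.
Claim 3 (£225): deductible met; 20% of £225 = £45. Cost to traveler: £45. OOP to date £5,164.
Claim 4 (£2,343): deductible met; 20% of £2,343 = £468.60. Traveler owes £468.60 (running OOP £5,632.60).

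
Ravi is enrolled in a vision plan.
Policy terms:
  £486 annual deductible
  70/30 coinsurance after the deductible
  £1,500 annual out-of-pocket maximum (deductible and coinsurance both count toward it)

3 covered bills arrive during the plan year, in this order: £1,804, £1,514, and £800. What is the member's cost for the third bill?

£164.40

Claim 1 — £1,804: deductible takes £486, £1,318 remains; coinsurance £1,318 × 30% = £395.40. Member owes £881.40 (running OOP £881.40).
Claim 2 — £1,514: deductible already satisfied, so member's share is 30% × £1,514 = £454.20. Cost to member: £454.20. OOP to date £1,335.60.
Claim 3 — £800: deductible met; 30% of £800 = £240. That would push OOP to £1,575.60, over the £1,500 cap, so member pays £1,500 − £1,335.60 = £164.40.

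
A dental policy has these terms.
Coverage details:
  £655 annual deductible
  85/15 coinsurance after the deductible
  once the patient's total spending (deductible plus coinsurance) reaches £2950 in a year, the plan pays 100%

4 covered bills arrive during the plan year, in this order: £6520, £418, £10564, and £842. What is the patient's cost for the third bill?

Bill 1, £6520: £655 to deductible, leaving £5865; coinsurance £5865 × 15% = £879.75. Patient pays £1534.75; OOP now £1534.75.
Bill 2, £418: 15% coinsurance on £418 = £62.70. Cost to patient: £62.70. OOP to date £1597.45.
Bill 3, £10564: deductible already satisfied, so patient's share is 15% × £10564 = £1584.60. Adding that to £1597.45 gives £3182.05, past the £2950 cap; patient pays only £2950 − £1597.45 = £1352.55.

£1352.55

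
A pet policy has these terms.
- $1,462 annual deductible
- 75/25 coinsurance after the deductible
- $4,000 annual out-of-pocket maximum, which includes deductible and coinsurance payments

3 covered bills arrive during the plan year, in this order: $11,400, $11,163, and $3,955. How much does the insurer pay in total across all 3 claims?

Claim 1 — $11,400: $1,462 to deductible, leaving $9,938; 25% of $9,938 = $2,484.50. Owner pays $3,946.50; OOP now $3,946.50. Plan pays $11,400 − $3,946.50 = $7,453.50.
Claim 2 — $11,163: deductible already satisfied, so owner's share is 25% × $11,163 = $2,790.75. That would push OOP to $6,737.25, over the $4,000 cap, so owner pays $4,000 − $3,946.50 = $53.50. Plan pays $11,163 − $53.50 = $11,109.50.
Claim 3 — $3,955: deductible already satisfied, so owner's share is 25% × $3,955 = $988.75. That would push OOP to $4,988.75, over the $4,000 cap, so owner pays $4,000 − $4,000 = $0. Insurer: $3,955 − $0 = $3,955.
Insurer total = bills − owner's total = $26,518 − $4,000 = $22,518.

$22,518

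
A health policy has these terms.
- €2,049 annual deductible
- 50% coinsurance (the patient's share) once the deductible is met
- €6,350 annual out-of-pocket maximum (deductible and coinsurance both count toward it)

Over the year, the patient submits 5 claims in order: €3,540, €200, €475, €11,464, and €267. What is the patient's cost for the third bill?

€237.50

Claim 1 — €3,540: €2,049 to deductible, leaving €1,491; patient's 50% is €745.50. Cost to patient: €2,794.50. OOP to date €2,794.50.
Claim 2 — €200: deductible already satisfied, so patient's share is 50% × €200 = €100. Cost to patient: €100. OOP to date €2,894.50.
Claim 3 — €475: deductible met; 50% of €475 = €237.50. Patient owes €237.50 (running OOP €3,132).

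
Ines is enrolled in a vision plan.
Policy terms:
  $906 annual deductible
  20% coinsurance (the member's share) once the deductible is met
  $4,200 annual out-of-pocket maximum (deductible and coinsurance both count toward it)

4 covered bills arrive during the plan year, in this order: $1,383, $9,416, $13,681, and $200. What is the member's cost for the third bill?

Claim 1 — $1,383: $906 finishes the deductible; $477 goes to coinsurance; member's 20% is $95.40. Member pays $1,001.40; OOP now $1,001.40.
Claim 2 — $9,416: 20% coinsurance on $9,416 = $1,883.20. Member owes $1,883.20 (running OOP $2,884.60).
Claim 3 — $13,681: 20% coinsurance on $13,681 = $2,736.20. OOP would hit $5,620.80 > $4,200, so the cap limits the member to $4,200 − $2,884.60 = $1,315.40.

$1,315.40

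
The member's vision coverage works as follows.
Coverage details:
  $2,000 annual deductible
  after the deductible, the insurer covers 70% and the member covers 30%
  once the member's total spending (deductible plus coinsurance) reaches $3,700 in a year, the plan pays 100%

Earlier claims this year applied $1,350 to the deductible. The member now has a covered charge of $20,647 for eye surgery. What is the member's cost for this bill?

$2,350

$1,350 of the $2,000 deductible is already met, leaving $650.
After the $650 deductible portion, $20,647 − $650 = $19,997 is subject to coinsurance.
Member's 30% share of $19,997 is $5,999.10.
So the member owes $650 + $5,999.10 = $6,649.10 before any cap.
Year-to-date out-of-pocket would reach $1,350 + $6,649.10 = $7,999.10, above the $3,700 maximum, so the member pays only $3,700 − $1,350 = $2,350.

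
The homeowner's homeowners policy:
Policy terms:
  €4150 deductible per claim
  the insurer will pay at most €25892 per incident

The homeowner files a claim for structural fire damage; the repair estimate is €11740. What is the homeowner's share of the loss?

€4150

Subtract the deductible: €11740 − €4150 = €7590.
That's under the €25892 cap, so the insurer reimburses the full €7590.
Homeowner's share is the uncovered remainder: €11740 − €7590 = €4150.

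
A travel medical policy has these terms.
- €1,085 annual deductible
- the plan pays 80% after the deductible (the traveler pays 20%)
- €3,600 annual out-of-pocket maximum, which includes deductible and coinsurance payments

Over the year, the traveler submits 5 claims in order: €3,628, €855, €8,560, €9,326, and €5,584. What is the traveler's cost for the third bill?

€1,712

Bill 1, €3,628: €1,085 to deductible, leaving €2,543; coinsurance €2,543 × 20% = €508.60. Traveler owes €1,593.60 (running OOP €1,593.60).
Bill 2, €855: deductible met; 20% of €855 = €171. Cost to traveler: €171. OOP to date €1,764.60.
Bill 3, €8,560: 20% coinsurance on €8,560 = €1,712. Traveler pays €1,712; OOP now €3,476.60.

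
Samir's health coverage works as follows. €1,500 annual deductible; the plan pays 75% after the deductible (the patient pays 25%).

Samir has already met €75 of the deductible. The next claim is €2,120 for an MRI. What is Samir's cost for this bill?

Remaining deductible: €1,500 − €75 = €1,425.
The remaining €695 (= €2,120 − €1,425) moves to coinsurance.
Patient's 25% share of €695 is €173.75.
So the patient owes €1,425 + €173.75 = €1,598.75.

€1,598.75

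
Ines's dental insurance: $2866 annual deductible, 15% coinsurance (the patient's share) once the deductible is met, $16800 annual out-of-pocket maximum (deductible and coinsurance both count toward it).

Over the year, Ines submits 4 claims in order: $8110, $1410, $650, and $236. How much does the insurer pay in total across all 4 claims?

$6409

Claim 1 ($8110): $2866 finishes the deductible; $5244 goes to coinsurance; patient's 15% is $786.60. Patient pays $3652.60; OOP now $3652.60. Insurer: $8110 − $3652.60 = $4457.40.
Claim 2 ($1410): deductible already satisfied, so patient's share is 15% × $1410 = $211.50. Cost to patient: $211.50. OOP to date $3864.10. Insurer: $1410 − $211.50 = $1198.50.
Claim 3 ($650): 15% coinsurance on $650 = $97.50. Patient owes $97.50 (running OOP $3961.60). Insurer: $650 − $97.50 = $552.50.
Claim 4 ($236): 15% coinsurance on $236 = $35.40. Patient pays $35.40; OOP now $3997. Insurer: $236 − $35.40 = $200.60.
Insurer total: $4457.40 + $1198.50 + $552.50 + $200.60 = $6409.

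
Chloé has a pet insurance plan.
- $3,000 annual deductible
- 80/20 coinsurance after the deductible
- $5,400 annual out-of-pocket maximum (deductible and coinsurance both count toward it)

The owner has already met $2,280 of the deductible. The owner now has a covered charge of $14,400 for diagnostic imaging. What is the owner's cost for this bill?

$3,120

Remaining deductible: $3,000 − $2,280 = $720.
That leaves $14,400 − $720 = $13,680 for coinsurance.
Coinsurance: $13,680 × 20% = $2,736.
So the owner owes $720 + $2,736 = $3,456 before any cap.
Year-to-date out-of-pocket would reach $2,280 + $3,456 = $5,736, above the $5,400 maximum, so the owner pays only $5,400 − $2,280 = $3,120.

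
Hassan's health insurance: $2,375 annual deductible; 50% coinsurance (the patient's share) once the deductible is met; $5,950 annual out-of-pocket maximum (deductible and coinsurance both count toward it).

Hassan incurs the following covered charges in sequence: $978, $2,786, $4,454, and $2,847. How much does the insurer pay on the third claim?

Bill 1, $978: fully absorbed by the deductible. Cost to patient: $978. OOP to date $978. Insurer: $978 − $978 = $0.
Bill 2, $2,786: deductible takes $1,397, $1,389 remains; coinsurance $1,389 × 50% = $694.50. Cost to patient: $2,091.50. OOP to date $3,069.50. Insurer: $2,786 − $2,091.50 = $694.50.
Bill 3, $4,454: deductible already satisfied, so patient's share is 50% × $4,454 = $2,227. Patient pays $2,227; OOP now $5,296.50. Plan pays $4,454 − $2,227 = $2,227.

$2,227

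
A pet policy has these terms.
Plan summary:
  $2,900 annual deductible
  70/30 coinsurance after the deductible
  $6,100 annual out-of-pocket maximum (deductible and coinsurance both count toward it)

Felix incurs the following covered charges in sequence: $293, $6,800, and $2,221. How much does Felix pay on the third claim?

$666.30

Claim 1 ($293): entire amount goes to the deductible. Owner pays $293; OOP now $293.
Claim 2 ($6,800): $2,607 finishes the deductible; $4,193 goes to coinsurance; 30% of $4,193 = $1,257.90. Owner pays $3,864.90; OOP now $4,157.90.
Claim 3 ($2,221): deductible met; 30% of $2,221 = $666.30. Owner pays $666.30; OOP now $4,824.20.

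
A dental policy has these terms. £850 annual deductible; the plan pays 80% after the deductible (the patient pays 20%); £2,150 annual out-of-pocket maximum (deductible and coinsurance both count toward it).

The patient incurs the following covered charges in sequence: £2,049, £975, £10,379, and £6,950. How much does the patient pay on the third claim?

#1 (£2,049): deductible takes £850, £1,199 remains; coinsurance £1,199 × 20% = £239.80. Patient pays £1,089.80; OOP now £1,089.80.
#2 (£975): deductible met; 20% of £975 = £195. Patient owes £195 (running OOP £1,284.80).
#3 (£10,379): 20% coinsurance on £10,379 = £2,075.80. That would push OOP to £3,360.60, over the £2,150 cap, so patient pays £2,150 − £1,284.80 = £865.20.

£865.20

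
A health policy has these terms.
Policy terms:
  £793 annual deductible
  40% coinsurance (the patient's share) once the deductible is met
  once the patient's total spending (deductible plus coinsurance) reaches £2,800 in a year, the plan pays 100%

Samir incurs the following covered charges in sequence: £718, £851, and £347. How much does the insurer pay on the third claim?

Claim 1 (£718): fully absorbed by the deductible. Patient owes £718 (running OOP £718). Insurer: £718 − £718 = £0.
Claim 2 (£851): £75 to deductible, leaving £776; 40% of £776 = £310.40. Cost to patient: £385.40. OOP to date £1,103.40. Insurer: £851 − £385.40 = £465.60.
Claim 3 (£347): deductible already satisfied, so patient's share is 40% × £347 = £138.80. Patient owes £138.80 (running OOP £1,242.20). Insurer: £347 − £138.80 = £208.20.

£208.20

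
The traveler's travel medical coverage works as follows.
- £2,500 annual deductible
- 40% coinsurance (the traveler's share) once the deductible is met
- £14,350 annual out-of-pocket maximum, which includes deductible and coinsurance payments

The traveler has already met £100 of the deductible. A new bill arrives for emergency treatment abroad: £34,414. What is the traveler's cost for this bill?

Remaining deductible: £2,500 − £100 = £2,400.
That leaves £34,414 − £2,400 = £32,014 for coinsurance.
Coinsurance: £32,014 × 40% = £12,805.60.
Traveler responsibility before any cap: £2,400 + £12,805.60 = £15,205.60.
Year-to-date out-of-pocket would reach £100 + £15,205.60 = £15,305.60, above the £14,350 maximum, so the traveler pays only £14,350 − £100 = £14,250.

£14,250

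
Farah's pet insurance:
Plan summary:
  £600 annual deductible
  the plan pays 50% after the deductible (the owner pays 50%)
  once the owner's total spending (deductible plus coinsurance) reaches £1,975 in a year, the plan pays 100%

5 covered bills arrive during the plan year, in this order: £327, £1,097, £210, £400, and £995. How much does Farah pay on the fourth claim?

£200

#1 (£327): fully absorbed by the deductible. Cost to owner: £327. OOP to date £327.
#2 (£1,097): £273 to deductible, leaving £824; coinsurance £824 × 50% = £412. Cost to owner: £685. OOP to date £1,012.
#3 (£210): 50% coinsurance on £210 = £105. Owner pays £105; OOP now £1,117.
#4 (£400): 50% coinsurance on £400 = £200. Owner pays £200; OOP now £1,317.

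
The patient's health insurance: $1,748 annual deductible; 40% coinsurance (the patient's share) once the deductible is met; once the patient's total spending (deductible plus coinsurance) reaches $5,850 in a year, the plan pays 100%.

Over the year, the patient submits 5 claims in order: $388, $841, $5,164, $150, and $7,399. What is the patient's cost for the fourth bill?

#1 ($388): all of it applies to the deductible. Patient pays $388; OOP now $388.
#2 ($841): fully absorbed by the deductible. Cost to patient: $841. OOP to date $1,229.
#3 ($5,164): $519 finishes the deductible; $4,645 goes to coinsurance; patient's 40% is $1,858. Cost to patient: $2,377. OOP to date $3,606.
#4 ($150): 40% coinsurance on $150 = $60. Patient pays $60; OOP now $3,666.

$60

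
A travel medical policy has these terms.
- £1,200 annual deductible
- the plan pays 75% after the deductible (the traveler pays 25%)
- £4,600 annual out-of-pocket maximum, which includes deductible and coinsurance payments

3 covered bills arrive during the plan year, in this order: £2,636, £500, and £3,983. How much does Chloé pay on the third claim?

£995.75

Bill 1, £2,636: deductible takes £1,200, £1,436 remains; coinsurance £1,436 × 25% = £359. Traveler owes £1,559 (running OOP £1,559).
Bill 2, £500: deductible met; 25% of £500 = £125. Traveler owes £125 (running OOP £1,684).
Bill 3, £3,983: deductible met; 25% of £3,983 = £995.75. Traveler pays £995.75; OOP now £2,679.75.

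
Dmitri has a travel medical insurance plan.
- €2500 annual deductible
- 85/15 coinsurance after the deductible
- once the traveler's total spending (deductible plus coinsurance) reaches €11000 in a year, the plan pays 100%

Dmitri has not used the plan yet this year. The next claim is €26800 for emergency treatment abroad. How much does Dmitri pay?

€6145

The full €2500 deductible is still open; €2500 of this bill applies to it.
That leaves €26800 − €2500 = €24300 for coinsurance.
Traveler's 15% share of €24300 is €3645.
That puts the traveler's cost at €2500 + €3645 = €6145 before any cap.
Cumulative spending €0 + €6145 = €6145 stays under the €11000 maximum.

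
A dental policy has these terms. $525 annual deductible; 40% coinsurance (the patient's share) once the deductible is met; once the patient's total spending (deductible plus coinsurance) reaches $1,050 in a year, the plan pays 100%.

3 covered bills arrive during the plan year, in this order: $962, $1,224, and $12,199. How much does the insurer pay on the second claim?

$873.80

Claim 1 ($962): $525 to deductible, leaving $437; coinsurance $437 × 40% = $174.80. Patient pays $699.80; OOP now $699.80. Insurer: $962 − $699.80 = $262.20.
Claim 2 ($1,224): deductible already satisfied, so patient's share is 40% × $1,224 = $489.60. OOP would hit $1,189.40 > $1,050, so the cap limits the patient to $1,050 − $699.80 = $350.20. Plan pays $1,224 − $350.20 = $873.80.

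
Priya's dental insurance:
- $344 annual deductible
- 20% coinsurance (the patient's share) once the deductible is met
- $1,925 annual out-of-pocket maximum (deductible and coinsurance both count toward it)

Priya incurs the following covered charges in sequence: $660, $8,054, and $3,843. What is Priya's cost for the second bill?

Claim 1 ($660): $344 finishes the deductible; $316 goes to coinsurance; 20% of $316 = $63.20. Cost to patient: $407.20. OOP to date $407.20.
Claim 2 ($8,054): 20% coinsurance on $8,054 = $1,610.80. That would push OOP to $2,018, over the $1,925 cap, so patient pays $1,925 − $407.20 = $1,517.80.

$1,517.80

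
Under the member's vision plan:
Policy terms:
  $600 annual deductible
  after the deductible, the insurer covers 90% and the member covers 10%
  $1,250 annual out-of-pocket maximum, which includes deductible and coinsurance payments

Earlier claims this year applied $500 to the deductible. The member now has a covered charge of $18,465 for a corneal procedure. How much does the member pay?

$750

$500 of the $600 deductible is already met, leaving $100.
That leaves $18,465 − $100 = $18,365 for coinsurance.
Coinsurance: $18,365 × 10% = $1,836.50.
Member responsibility before any cap: $100 + $1,836.50 = $1,936.50.
Adding $1,936.50 to the $500 already spent would give $2,436.50, which exceeds the $1,250 cap; the member pays just $1,250 − $500 = $750.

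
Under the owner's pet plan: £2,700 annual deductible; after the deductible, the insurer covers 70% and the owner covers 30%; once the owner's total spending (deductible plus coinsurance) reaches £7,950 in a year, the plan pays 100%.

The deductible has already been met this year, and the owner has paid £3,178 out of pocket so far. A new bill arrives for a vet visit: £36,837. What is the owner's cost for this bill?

£4,772

With the deductible met, the entire £36,837 is subject to coinsurance.
Owner's 30% share of £36,837 is £11,051.10.
That would bring total out-of-pocket to £14,229.10, past the £7,950 cap. The owner is capped at £7,950 − £3,178 = £4,772 on this claim.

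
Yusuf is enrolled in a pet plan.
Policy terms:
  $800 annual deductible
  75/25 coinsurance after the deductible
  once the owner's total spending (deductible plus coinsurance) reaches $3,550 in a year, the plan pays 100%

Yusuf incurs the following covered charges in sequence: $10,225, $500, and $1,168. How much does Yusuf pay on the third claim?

$268.75

#1 ($10,225): $800 to deductible, leaving $9,425; owner's 25% is $2,356.25. Cost to owner: $3,156.25. OOP to date $3,156.25.
#2 ($500): deductible met; 25% of $500 = $125. Owner owes $125 (running OOP $3,281.25).
#3 ($1,168): 25% coinsurance on $1,168 = $292. Adding that to $3,281.25 gives $3,573.25, past the $3,550 cap; owner pays only $3,550 − $3,281.25 = $268.75.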